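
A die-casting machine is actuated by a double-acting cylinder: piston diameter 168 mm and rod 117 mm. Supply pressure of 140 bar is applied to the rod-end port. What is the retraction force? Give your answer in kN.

Rod-side annular area A_ann = π/4 × (168² − 117²) = 11420 mm^2
On retraction the pressure acts on the annular area (bore minus rod).
F = P × A_ann

F ≈ 160 kN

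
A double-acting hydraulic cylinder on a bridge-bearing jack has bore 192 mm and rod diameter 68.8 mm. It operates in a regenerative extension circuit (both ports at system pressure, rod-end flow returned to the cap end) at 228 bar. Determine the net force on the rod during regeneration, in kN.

With equal pressure on both faces, forces on the annular region cancel; the net push is pressure × rod cross-section.
Rod cross-section A_rod = π/4 × (68.8 mm)² = 3718 mm^2
F = P × A_rod

F ≈ 84.8 kN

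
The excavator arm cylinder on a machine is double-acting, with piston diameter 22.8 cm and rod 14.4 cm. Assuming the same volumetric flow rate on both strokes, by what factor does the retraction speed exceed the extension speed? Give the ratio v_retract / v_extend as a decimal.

Cap-side area A_cap = π/4 × (22.8 cm)² = 408.3 cm^2
Rod-side annular area A_ann = π/4 × (22.8² − 14.4²) = 245.4 cm^2
For equal Q, v ∝ 1/A, so v_ret/v_ext = A_cap/A_ann.

v_ret/v_ext ≈ 1.66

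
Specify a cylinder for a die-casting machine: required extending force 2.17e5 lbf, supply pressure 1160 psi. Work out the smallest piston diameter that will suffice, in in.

D ≈ 15.4 in

Extension force acts on the full piston face: F = P × (π/4)D².
D = √(4F / (πP)) = √(4 × 2.17e5 lbf / (π × 1160 psi))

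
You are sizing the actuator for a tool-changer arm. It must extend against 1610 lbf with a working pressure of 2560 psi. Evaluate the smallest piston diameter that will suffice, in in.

Extension force acts on the full piston face: F = P × (π/4)D².
D = √(4F / (πP)) = √(4 × 1610 lbf / (π × 2560 psi))

D ≈ 0.895 in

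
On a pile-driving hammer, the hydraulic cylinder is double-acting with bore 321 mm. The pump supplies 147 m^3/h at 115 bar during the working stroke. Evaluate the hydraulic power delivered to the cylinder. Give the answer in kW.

W ≈ 470 kW

Hydraulic power = P × Q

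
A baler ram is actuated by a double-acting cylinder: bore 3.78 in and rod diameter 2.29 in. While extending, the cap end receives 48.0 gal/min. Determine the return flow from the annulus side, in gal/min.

Q_out ≈ 30.4 gal/min

Cap-side area A_cap = π/4 × (3.78 in)² = 11.22 in^2
Rod-side annular area A_ann = π/4 × (3.78² − 2.29²) = 7.103 in^2
Piston speed v = Q_in/A_cap; rod-end outflow Q_out = v × A_ann = Q_in × A_ann/A_cap.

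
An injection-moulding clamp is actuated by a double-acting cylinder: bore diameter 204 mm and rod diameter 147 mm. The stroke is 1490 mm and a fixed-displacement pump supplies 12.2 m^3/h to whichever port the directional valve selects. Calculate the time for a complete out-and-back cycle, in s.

t ≈ 21.3 s

Cap-side area A_cap = π/4 × (204 mm)² = 32690 mm^2
Rod-side annular area A_ann = π/4 × (204² − 147²) = 15710 mm^2
t_ext = A_cap·L/Q = 14.37 s
t_ret = A_ann·L/Q = 6.909 s
t_cycle = t_ext + t_ret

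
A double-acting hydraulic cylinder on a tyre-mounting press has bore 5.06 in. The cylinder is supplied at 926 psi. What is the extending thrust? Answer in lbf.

Cap-side area A_cap = π/4 × (5.06 in)² = 20.11 in^2
F = P × A_cap = 926 psi × A_cap

F ≈ 18600 lbf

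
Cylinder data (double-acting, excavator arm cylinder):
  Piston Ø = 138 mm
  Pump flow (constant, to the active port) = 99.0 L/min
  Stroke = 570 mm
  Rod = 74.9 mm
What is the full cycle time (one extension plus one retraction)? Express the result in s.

Cap-side area A_cap = π/4 × (138 mm)² = 14960 mm^2
Rod-side annular area A_ann = π/4 × (138² − 74.9²) = 10550 mm^2
t_ext = A_cap·L/Q = 5.167 s
t_ret = A_ann·L/Q = 3.645 s
t_cycle = t_ext + t_ret

t ≈ 8.81 s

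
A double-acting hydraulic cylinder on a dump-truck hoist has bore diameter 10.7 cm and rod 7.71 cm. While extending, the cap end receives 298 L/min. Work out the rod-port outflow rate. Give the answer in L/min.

Q_out ≈ 143 L/min

Cap-side area A_cap = π/4 × (10.7 cm)² = 89.92 cm^2
Rod-side annular area A_ann = π/4 × (10.7² − 7.71²) = 43.23 cm^2
Piston speed v = Q_in/A_cap; rod-end outflow Q_out = v × A_ann = Q_in × A_ann/A_cap.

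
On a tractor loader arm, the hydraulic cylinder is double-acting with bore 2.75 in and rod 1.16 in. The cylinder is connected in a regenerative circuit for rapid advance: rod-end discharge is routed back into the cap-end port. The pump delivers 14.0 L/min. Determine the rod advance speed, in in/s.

v ≈ 13.5 in/s

In regeneration the rod-end outflow joins the pump flow into the cap end, so the net volume the pump must supply per unit advance equals the rod cross-section area.
Rod cross-section A_rod = π/4 × (1.16 in)² = 1.057 in^2
v = Q_pump / A_rod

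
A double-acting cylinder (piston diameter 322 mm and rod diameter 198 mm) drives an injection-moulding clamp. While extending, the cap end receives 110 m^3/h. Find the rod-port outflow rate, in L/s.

Cap-side area A_cap = π/4 × (322 mm)² = 81430 mm^2
Rod-side annular area A_ann = π/4 × (322² − 198²) = 50640 mm^2
Piston speed v = Q_in/A_cap; rod-end outflow Q_out = v × A_ann = Q_in × A_ann/A_cap.

Q_out ≈ 19.0 L/s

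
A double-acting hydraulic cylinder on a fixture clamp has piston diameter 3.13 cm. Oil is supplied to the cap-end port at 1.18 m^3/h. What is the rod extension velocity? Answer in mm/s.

Cap-side area A_cap = π/4 × (3.13 cm)² = 7.694 cm^2
v = Q / A

v ≈ 426 mm/s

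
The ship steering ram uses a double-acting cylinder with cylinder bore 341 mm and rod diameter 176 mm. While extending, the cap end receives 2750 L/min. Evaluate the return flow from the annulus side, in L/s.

Cap-side area A_cap = π/4 × (341 mm)² = 91330 mm^2
Rod-side annular area A_ann = π/4 × (341² − 176²) = 67000 mm^2
Piston speed v = Q_in/A_cap; rod-end outflow Q_out = v × A_ann = Q_in × A_ann/A_cap.

Q_out ≈ 33.6 L/s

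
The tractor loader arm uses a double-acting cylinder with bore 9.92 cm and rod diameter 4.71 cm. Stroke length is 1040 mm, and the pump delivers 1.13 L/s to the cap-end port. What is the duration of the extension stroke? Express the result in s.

Cap-side area A_cap = π/4 × (9.92 cm)² = 77.29 cm^2
Swept volume V = A × L; t = V / Q = A·L / Q

t ≈ 7.11 s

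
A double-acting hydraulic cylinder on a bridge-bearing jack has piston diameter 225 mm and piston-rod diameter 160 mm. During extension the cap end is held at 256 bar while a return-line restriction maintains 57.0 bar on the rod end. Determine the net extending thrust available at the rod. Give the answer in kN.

F ≈ 906 kN

Cap-side area A_cap = π/4 × (225 mm)² = 39760 mm^2
Rod-side annular area A_ann = π/4 × (225² − 160²) = 19650 mm^2
Net thrust = P_cap·A_cap − P_rod·A_ann = 1018 kN − 112.0 kN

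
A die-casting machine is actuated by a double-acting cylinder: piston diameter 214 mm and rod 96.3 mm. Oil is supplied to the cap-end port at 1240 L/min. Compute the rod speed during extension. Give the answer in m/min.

Cap-side area A_cap = π/4 × (214 mm)² = 35970 mm^2
v = Q / A

v ≈ 34.5 m/min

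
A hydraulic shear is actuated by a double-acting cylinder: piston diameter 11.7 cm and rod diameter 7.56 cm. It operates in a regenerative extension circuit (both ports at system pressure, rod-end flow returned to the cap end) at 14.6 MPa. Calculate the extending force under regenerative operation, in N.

F ≈ 65500 N

With equal pressure on both faces, forces on the annular region cancel; the net push is pressure × rod cross-section.
Rod cross-section A_rod = π/4 × (7.56 cm)² = 44.89 cm^2
F = P × A_rod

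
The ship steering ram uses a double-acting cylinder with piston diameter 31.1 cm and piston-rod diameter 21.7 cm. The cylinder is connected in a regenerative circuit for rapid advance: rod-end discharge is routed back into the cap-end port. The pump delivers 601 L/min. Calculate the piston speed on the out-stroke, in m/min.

In regeneration the rod-end outflow joins the pump flow into the cap end, so the net volume the pump must supply per unit advance equals the rod cross-section area.
Rod cross-section A_rod = π/4 × (21.7 cm)² = 369.8 cm^2
v = Q_pump / A_rod

v ≈ 16.3 m/min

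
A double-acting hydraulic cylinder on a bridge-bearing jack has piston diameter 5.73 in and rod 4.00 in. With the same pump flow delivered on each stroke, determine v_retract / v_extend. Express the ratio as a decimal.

Cap-side area A_cap = π/4 × (5.73 in)² = 25.79 in^2
Rod-side annular area A_ann = π/4 × (5.73² − 4.00²) = 13.22 in^2
For equal Q, v ∝ 1/A, so v_ret/v_ext = A_cap/A_ann.

v_ret/v_ext ≈ 1.95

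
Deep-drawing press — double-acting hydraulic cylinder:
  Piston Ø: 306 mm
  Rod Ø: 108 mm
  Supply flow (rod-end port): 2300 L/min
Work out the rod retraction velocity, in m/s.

Rod-side annular area A_ann = π/4 × (306² − 108²) = 64380 mm^2
Flow into the rod-end port fills the annular volume.
v = Q / A

v ≈ 0.595 m/s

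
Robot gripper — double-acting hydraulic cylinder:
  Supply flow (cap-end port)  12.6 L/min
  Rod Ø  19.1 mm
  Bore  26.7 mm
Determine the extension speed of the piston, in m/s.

v ≈ 0.375 m/s

Cap-side area A_cap = π/4 × (26.7 mm)² = 559.9 mm^2
v = Q / A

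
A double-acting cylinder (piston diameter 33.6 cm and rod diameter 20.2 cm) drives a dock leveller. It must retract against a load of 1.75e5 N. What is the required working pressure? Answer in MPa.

Rod-side annular area A_ann = π/4 × (33.6² − 20.2²) = 566.2 cm^2
Retraction: pressure acts on the annular area.
P = F / A = 1.75e5 N / A

P ≈ 3.09 MPa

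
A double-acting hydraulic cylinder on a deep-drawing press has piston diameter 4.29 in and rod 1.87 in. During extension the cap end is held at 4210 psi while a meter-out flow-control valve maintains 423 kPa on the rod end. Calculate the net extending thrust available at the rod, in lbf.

Cap-side area A_cap = π/4 × (4.29 in)² = 14.45 in^2
Rod-side annular area A_ann = π/4 × (4.29² − 1.87²) = 11.71 in^2
Net thrust = P_cap·A_cap − P_rod·A_ann = 60850 lbf − 718.3 lbf

F ≈ 60100 lbf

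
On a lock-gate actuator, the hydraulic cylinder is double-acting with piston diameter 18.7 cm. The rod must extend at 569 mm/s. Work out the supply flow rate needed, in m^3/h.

Cap-side area A_cap = π/4 × (18.7 cm)² = 274.6 cm^2
Q = A × v

Q ≈ 56.3 m^3/h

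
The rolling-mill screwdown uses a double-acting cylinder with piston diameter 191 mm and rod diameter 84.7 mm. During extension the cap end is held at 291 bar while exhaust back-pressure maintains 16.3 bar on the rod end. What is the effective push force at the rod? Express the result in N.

Cap-side area A_cap = π/4 × (191 mm)² = 28650 mm^2
Rod-side annular area A_ann = π/4 × (191² − 84.7²) = 23020 mm^2
Net thrust = P_cap·A_cap − P_rod·A_ann = 8.338e5 N − 37520 N

F ≈ 7.96e5 N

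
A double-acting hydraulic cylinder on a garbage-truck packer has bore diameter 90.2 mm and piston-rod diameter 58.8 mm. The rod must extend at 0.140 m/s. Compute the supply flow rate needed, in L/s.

Cap-side area A_cap = π/4 × (90.2 mm)² = 6390 mm^2
Q = A × v

Q ≈ 0.895 L/s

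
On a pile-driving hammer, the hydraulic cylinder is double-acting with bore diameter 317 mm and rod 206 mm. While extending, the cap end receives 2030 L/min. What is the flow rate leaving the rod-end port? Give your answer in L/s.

Q_out ≈ 19.5 L/s

Cap-side area A_cap = π/4 × (317 mm)² = 78920 mm^2
Rod-side annular area A_ann = π/4 × (317² − 206²) = 45590 mm^2
Piston speed v = Q_in/A_cap; rod-end outflow Q_out = v × A_ann = Q_in × A_ann/A_cap.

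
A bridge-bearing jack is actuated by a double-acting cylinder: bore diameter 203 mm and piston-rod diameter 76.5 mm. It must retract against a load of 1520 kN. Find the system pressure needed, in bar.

Rod-side annular area A_ann = π/4 × (203² − 76.5²) = 27770 mm^2
Retraction: pressure acts on the annular area.
P = F / A = 1520 kN / A

P ≈ 547 bar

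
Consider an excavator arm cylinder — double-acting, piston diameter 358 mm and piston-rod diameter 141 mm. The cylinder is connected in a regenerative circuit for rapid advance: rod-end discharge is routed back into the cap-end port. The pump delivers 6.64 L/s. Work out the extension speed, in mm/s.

In regeneration the rod-end outflow joins the pump flow into the cap end, so the net volume the pump must supply per unit advance equals the rod cross-section area.
Rod cross-section A_rod = π/4 × (141 mm)² = 15610 mm^2
v = Q_pump / A_rod

v ≈ 425 mm/s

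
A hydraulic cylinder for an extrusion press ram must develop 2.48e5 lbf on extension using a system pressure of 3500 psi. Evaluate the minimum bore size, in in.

D ≈ 9.50 in

Extension force acts on the full piston face: F = P × (π/4)D².
D = √(4F / (πP)) = √(4 × 2.48e5 lbf / (π × 3500 psi))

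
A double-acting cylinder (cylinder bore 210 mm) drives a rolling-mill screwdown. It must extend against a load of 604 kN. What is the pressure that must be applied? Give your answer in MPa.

P ≈ 17.4 MPa

Cap-side area A_cap = π/4 × (210 mm)² = 34640 mm^2
P = F / A = 604 kN / A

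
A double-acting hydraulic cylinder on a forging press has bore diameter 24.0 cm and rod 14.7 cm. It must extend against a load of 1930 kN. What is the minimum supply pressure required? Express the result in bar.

P ≈ 427 bar

Cap-side area A_cap = π/4 × (24.0 cm)² = 452.4 cm^2
P = F / A = 1930 kN / A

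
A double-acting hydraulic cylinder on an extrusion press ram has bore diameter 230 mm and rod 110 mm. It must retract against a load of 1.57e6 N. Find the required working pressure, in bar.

P ≈ 490 bar

Rod-side annular area A_ann = π/4 × (230² − 110²) = 32040 mm^2
Retraction: pressure acts on the annular area.
P = F / A = 1.57e6 N / A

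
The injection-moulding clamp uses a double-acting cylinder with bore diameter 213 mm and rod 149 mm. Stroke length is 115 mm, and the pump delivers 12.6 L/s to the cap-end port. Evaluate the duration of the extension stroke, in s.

Cap-side area A_cap = π/4 × (213 mm)² = 35630 mm^2
Swept volume V = A × L; t = V / Q = A·L / Q

t ≈ 0.325 s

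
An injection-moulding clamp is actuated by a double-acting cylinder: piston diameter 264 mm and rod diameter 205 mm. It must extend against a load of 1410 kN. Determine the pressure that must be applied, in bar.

Cap-side area A_cap = π/4 × (264 mm)² = 54740 mm^2
P = F / A = 1410 kN / A

P ≈ 258 bar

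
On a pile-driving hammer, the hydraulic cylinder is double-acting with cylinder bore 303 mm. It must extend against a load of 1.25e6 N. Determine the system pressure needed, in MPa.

Cap-side area A_cap = π/4 × (303 mm)² = 72110 mm^2
P = F / A = 1.25e6 N / A

P ≈ 17.3 MPa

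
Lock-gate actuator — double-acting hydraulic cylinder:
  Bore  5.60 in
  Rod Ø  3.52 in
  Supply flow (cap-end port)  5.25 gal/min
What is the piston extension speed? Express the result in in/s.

Cap-side area A_cap = π/4 × (5.60 in)² = 24.63 in^2
v = Q / A

v ≈ 0.821 in/s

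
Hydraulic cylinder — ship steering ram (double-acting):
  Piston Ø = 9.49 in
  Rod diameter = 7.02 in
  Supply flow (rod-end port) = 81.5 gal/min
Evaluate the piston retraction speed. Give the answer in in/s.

v ≈ 9.80 in/s

Rod-side annular area A_ann = π/4 × (9.49² − 7.02²) = 32.03 in^2
Flow into the rod-end port fills the annular volume.
v = Q / A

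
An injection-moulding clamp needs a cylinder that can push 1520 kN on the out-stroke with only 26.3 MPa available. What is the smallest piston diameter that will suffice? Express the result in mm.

Extension force acts on the full piston face: F = P × (π/4)D².
D = √(4F / (πP)) = √(4 × 1520 kN / (π × 26.3 MPa))

D ≈ 271 mm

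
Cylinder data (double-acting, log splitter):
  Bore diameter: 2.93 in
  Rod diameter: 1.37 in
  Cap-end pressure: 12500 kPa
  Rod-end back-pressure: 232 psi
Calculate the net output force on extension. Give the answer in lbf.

Cap-side area A_cap = π/4 × (2.93 in)² = 6.743 in^2
Rod-side annular area A_ann = π/4 × (2.93² − 1.37²) = 5.268 in^2
Net thrust = P_cap·A_cap − P_rod·A_ann = 12220 lbf − 1222 lbf

F ≈ 11000 lbf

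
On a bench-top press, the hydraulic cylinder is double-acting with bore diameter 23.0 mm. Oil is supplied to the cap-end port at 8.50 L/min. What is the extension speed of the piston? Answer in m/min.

Cap-side area A_cap = π/4 × (23.0 mm)² = 415.5 mm^2
v = Q / A

v ≈ 20.5 m/min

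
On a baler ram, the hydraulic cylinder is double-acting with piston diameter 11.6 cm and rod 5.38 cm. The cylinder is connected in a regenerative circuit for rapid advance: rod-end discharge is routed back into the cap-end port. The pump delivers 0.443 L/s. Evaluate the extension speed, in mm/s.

In regeneration the rod-end outflow joins the pump flow into the cap end, so the net volume the pump must supply per unit advance equals the rod cross-section area.
Rod cross-section A_rod = π/4 × (5.38 cm)² = 22.73 cm^2
v = Q_pump / A_rod

v ≈ 195 mm/s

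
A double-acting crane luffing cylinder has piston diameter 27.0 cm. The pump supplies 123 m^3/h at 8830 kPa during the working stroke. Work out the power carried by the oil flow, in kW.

W ≈ 302 kW

Hydraulic power = P × Q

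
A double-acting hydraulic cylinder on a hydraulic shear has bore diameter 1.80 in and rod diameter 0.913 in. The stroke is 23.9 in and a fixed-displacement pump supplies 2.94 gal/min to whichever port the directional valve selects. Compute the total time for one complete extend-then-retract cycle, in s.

t ≈ 9.36 s

Cap-side area A_cap = π/4 × (1.80 in)² = 2.545 in^2
Rod-side annular area A_ann = π/4 × (1.80² − 0.913²) = 1.890 in^2
t_ext = A_cap·L/Q = 5.373 s
t_ret = A_ann·L/Q = 3.991 s
t_cycle = t_ext + t_ret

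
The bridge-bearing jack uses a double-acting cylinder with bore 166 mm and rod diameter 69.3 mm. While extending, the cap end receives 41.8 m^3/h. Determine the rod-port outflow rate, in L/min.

Cap-side area A_cap = π/4 × (166 mm)² = 21640 mm^2
Rod-side annular area A_ann = π/4 × (166² − 69.3²) = 17870 mm^2
Piston speed v = Q_in/A_cap; rod-end outflow Q_out = v × A_ann = Q_in × A_ann/A_cap.

Q_out ≈ 575 L/min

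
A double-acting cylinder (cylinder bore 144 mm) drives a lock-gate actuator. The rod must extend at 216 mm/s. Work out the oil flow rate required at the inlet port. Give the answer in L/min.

Q ≈ 211 L/min

Cap-side area A_cap = π/4 × (144 mm)² = 16290 mm^2
Q = A × v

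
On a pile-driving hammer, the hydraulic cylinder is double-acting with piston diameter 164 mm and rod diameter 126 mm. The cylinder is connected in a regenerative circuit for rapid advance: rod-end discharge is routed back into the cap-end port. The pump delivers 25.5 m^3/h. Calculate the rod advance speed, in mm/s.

v ≈ 568 mm/s

In regeneration the rod-end outflow joins the pump flow into the cap end, so the net volume the pump must supply per unit advance equals the rod cross-section area.
Rod cross-section A_rod = π/4 × (126 mm)² = 12470 mm^2
v = Q_pump / A_rod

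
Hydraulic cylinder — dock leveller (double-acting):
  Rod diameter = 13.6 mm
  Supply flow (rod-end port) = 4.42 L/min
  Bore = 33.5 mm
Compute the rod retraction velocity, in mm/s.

v ≈ 100 mm/s

Rod-side annular area A_ann = π/4 × (33.5² − 13.6²) = 736.1 mm^2
Flow into the rod-end port fills the annular volume.
v = Q / A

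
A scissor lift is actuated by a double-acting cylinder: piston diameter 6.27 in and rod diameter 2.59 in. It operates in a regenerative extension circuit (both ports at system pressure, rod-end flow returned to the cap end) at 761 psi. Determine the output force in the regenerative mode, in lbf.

F ≈ 4010 lbf

With equal pressure on both faces, forces on the annular region cancel; the net push is pressure × rod cross-section.
Rod cross-section A_rod = π/4 × (2.59 in)² = 5.269 in^2
F = P × A_rod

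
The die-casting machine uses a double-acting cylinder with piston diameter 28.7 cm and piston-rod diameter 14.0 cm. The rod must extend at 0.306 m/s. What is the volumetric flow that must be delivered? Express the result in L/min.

Cap-side area A_cap = π/4 × (28.7 cm)² = 646.9 cm^2
Q = A × v

Q ≈ 1190 L/min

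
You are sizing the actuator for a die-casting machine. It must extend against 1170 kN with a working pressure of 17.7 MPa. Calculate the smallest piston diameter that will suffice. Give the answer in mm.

D ≈ 290 mm

Extension force acts on the full piston face: F = P × (π/4)D².
D = √(4F / (πP)) = √(4 × 1170 kN / (π × 17.7 MPa))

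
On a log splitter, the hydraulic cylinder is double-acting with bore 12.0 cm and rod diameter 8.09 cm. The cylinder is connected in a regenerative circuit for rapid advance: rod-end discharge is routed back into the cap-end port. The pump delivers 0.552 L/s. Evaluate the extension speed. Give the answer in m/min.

v ≈ 6.44 m/min

In regeneration the rod-end outflow joins the pump flow into the cap end, so the net volume the pump must supply per unit advance equals the rod cross-section area.
Rod cross-section A_rod = π/4 × (8.09 cm)² = 51.40 cm^2
v = Q_pump / A_rod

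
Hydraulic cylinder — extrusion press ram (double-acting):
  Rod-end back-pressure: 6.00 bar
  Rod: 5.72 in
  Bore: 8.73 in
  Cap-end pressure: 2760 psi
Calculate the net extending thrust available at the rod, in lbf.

F ≈ 1.62e5 lbf

Cap-side area A_cap = π/4 × (8.73 in)² = 59.86 in^2
Rod-side annular area A_ann = π/4 × (8.73² − 5.72²) = 34.16 in^2
Net thrust = P_cap·A_cap − P_rod·A_ann = 1.652e5 lbf − 2973 lbf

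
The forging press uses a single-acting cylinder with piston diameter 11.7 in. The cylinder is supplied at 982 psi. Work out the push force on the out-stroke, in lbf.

F ≈ 1.06e5 lbf

Cap-side area A_cap = π/4 × (11.7 in)² = 107.5 in^2
F = P × A_cap = 982 psi × A_cap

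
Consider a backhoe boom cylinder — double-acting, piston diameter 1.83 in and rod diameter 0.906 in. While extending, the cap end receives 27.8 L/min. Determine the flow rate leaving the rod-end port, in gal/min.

Cap-side area A_cap = π/4 × (1.83 in)² = 2.630 in^2
Rod-side annular area A_ann = π/4 × (1.83² − 0.906²) = 1.986 in^2
Piston speed v = Q_in/A_cap; rod-end outflow Q_out = v × A_ann = Q_in × A_ann/A_cap.

Q_out ≈ 5.54 gal/min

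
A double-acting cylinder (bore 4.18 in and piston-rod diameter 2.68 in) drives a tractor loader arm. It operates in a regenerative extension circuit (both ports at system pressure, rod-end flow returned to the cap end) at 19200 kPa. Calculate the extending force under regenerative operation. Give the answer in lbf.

With equal pressure on both faces, forces on the annular region cancel; the net push is pressure × rod cross-section.
Rod cross-section A_rod = π/4 × (2.68 in)² = 5.641 in^2
F = P × A_rod

F ≈ 15700 lbf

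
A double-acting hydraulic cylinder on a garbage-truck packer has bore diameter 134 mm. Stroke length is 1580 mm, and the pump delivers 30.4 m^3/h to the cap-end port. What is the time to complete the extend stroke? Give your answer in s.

Cap-side area A_cap = π/4 × (134 mm)² = 14100 mm^2
Swept volume V = A × L; t = V / Q = A·L / Q

t ≈ 2.64 s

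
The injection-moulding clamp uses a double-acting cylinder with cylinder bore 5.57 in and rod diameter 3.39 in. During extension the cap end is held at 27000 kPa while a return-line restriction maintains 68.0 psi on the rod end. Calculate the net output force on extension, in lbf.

F ≈ 94400 lbf

Cap-side area A_cap = π/4 × (5.57 in)² = 24.37 in^2
Rod-side annular area A_ann = π/4 × (5.57² − 3.39²) = 15.34 in^2
Net thrust = P_cap·A_cap − P_rod·A_ann = 95420 lbf − 1043 lbf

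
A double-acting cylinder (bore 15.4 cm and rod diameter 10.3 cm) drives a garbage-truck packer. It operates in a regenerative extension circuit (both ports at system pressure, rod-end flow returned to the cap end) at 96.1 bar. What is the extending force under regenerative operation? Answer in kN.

F ≈ 80.1 kN

With equal pressure on both faces, forces on the annular region cancel; the net push is pressure × rod cross-section.
Rod cross-section A_rod = π/4 × (10.3 cm)² = 83.32 cm^2
F = P × A_rod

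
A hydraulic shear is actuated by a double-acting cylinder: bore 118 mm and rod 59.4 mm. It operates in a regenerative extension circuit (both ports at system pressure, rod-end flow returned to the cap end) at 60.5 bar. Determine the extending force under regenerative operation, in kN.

With equal pressure on both faces, forces on the annular region cancel; the net push is pressure × rod cross-section.
Rod cross-section A_rod = π/4 × (59.4 mm)² = 2771 mm^2
F = P × A_rod

F ≈ 16.8 kN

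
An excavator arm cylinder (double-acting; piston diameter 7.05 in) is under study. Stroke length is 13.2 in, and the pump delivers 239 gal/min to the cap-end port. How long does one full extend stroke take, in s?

t ≈ 0.560 s

Cap-side area A_cap = π/4 × (7.05 in)² = 39.04 in^2
Swept volume V = A × L; t = V / Q = A·L / Q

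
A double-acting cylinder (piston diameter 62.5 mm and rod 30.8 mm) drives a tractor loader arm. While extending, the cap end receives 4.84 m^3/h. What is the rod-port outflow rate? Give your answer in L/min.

Q_out ≈ 61.1 L/min

Cap-side area A_cap = π/4 × (62.5 mm)² = 3068 mm^2
Rod-side annular area A_ann = π/4 × (62.5² − 30.8²) = 2323 mm^2
Piston speed v = Q_in/A_cap; rod-end outflow Q_out = v × A_ann = Q_in × A_ann/A_cap.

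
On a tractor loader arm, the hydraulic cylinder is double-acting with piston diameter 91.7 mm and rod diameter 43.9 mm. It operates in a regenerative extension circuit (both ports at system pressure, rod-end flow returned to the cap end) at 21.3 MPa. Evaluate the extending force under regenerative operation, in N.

With equal pressure on both faces, forces on the annular region cancel; the net push is pressure × rod cross-section.
Rod cross-section A_rod = π/4 × (43.9 mm)² = 1514 mm^2
F = P × A_rod

F ≈ 32200 N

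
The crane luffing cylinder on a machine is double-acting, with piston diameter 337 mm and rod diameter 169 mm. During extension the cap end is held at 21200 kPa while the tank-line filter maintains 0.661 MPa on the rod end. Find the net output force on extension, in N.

F ≈ 1.85e6 N

Cap-side area A_cap = π/4 × (337 mm)² = 89200 mm^2
Rod-side annular area A_ann = π/4 × (337² − 169²) = 66770 mm^2
Net thrust = P_cap·A_cap − P_rod·A_ann = 1.891e6 N − 44130 N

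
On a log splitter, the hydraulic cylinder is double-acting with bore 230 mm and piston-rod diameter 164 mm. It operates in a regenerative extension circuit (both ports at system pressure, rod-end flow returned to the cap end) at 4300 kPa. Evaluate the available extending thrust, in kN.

With equal pressure on both faces, forces on the annular region cancel; the net push is pressure × rod cross-section.
Rod cross-section A_rod = π/4 × (164 mm)² = 21120 mm^2
F = P × A_rod

F ≈ 90.8 kN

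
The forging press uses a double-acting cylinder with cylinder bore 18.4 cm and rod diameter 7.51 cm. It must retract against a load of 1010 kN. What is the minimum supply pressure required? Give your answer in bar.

Rod-side annular area A_ann = π/4 × (18.4² − 7.51²) = 221.6 cm^2
Retraction: pressure acts on the annular area.
P = F / A = 1010 kN / A

P ≈ 456 bar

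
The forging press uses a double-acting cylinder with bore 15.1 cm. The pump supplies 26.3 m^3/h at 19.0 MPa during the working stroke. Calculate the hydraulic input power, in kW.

Hydraulic power = P × Q

W ≈ 139 kW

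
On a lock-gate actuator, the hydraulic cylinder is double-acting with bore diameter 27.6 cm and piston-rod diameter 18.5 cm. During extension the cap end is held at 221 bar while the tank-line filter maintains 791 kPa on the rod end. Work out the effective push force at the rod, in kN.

Cap-side area A_cap = π/4 × (27.6 cm)² = 598.3 cm^2
Rod-side annular area A_ann = π/4 × (27.6² − 18.5²) = 329.5 cm^2
Net thrust = P_cap·A_cap − P_rod·A_ann = 1322 kN − 26.06 kN

F ≈ 1300 kN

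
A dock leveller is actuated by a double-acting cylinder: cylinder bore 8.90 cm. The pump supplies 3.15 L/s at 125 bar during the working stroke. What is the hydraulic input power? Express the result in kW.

W ≈ 39.4 kW

Hydraulic power = P × Q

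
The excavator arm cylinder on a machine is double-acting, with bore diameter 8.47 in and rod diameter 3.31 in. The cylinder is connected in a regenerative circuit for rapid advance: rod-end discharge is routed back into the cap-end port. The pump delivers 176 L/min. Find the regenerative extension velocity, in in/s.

In regeneration the rod-end outflow joins the pump flow into the cap end, so the net volume the pump must supply per unit advance equals the rod cross-section area.
Rod cross-section A_rod = π/4 × (3.31 in)² = 8.605 in^2
v = Q_pump / A_rod

v ≈ 20.8 in/s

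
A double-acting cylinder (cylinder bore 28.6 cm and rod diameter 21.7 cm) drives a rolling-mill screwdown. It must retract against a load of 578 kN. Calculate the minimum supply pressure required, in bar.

Rod-side annular area A_ann = π/4 × (28.6² − 21.7²) = 272.6 cm^2
Retraction: pressure acts on the annular area.
P = F / A = 578 kN / A

P ≈ 212 bar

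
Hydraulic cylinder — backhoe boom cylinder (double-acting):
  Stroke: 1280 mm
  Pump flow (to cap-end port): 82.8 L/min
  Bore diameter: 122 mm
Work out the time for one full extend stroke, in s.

t ≈ 10.8 s

Cap-side area A_cap = π/4 × (122 mm)² = 11690 mm^2
Swept volume V = A × L; t = V / Q = A·L / Q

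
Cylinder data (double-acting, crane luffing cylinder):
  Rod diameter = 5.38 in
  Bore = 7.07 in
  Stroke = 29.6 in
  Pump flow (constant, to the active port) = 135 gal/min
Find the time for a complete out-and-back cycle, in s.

Cap-side area A_cap = π/4 × (7.07 in)² = 39.26 in^2
Rod-side annular area A_ann = π/4 × (7.07² − 5.38²) = 16.53 in^2
t_ext = A_cap·L/Q = 2.236 s
t_ret = A_ann·L/Q = 0.9411 s
t_cycle = t_ext + t_ret

t ≈ 3.18 s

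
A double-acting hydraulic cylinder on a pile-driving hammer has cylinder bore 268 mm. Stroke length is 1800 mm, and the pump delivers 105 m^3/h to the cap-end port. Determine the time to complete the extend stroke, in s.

t ≈ 3.48 s

Cap-side area A_cap = π/4 × (268 mm)² = 56410 mm^2
Swept volume V = A × L; t = V / Q = A·L / Q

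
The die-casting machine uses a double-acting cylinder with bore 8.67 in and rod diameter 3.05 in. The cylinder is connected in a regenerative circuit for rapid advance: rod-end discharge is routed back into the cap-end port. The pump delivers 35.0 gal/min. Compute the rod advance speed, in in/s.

v ≈ 18.4 in/s

In regeneration the rod-end outflow joins the pump flow into the cap end, so the net volume the pump must supply per unit advance equals the rod cross-section area.
Rod cross-section A_rod = π/4 × (3.05 in)² = 7.306 in^2
v = Q_pump / A_rod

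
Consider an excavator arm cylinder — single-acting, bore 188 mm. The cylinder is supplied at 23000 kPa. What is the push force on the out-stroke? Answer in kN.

F ≈ 638 kN

Cap-side area A_cap = π/4 × (188 mm)² = 27760 mm^2
F = P × A_cap = 23000 kPa × A_cap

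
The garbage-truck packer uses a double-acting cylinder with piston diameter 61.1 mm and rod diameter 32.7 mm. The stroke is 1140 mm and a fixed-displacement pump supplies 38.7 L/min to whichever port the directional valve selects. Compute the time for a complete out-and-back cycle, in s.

Cap-side area A_cap = π/4 × (61.1 mm)² = 2932 mm^2
Rod-side annular area A_ann = π/4 × (61.1² − 32.7²) = 2092 mm^2
t_ext = A_cap·L/Q = 5.182 s
t_ret = A_ann·L/Q = 3.698 s
t_cycle = t_ext + t_ret

t ≈ 8.88 s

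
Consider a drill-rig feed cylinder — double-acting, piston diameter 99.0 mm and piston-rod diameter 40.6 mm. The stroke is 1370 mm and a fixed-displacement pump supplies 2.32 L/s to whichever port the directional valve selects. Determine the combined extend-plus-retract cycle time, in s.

t ≈ 8.33 s

Cap-side area A_cap = π/4 × (99.0 mm)² = 7698 mm^2
Rod-side annular area A_ann = π/4 × (99.0² − 40.6²) = 6403 mm^2
t_ext = A_cap·L/Q = 4.546 s
t_ret = A_ann·L/Q = 3.781 s
t_cycle = t_ext + t_ret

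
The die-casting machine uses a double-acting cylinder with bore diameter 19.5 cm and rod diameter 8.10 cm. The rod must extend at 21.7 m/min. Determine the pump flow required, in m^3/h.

Cap-side area A_cap = π/4 × (19.5 cm)² = 298.6 cm^2
Q = A × v

Q ≈ 38.9 m^3/h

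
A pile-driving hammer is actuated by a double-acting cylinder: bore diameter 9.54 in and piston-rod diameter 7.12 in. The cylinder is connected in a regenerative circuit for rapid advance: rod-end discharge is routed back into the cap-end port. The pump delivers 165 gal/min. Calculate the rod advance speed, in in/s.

v ≈ 16.0 in/s

In regeneration the rod-end outflow joins the pump flow into the cap end, so the net volume the pump must supply per unit advance equals the rod cross-section area.
Rod cross-section A_rod = π/4 × (7.12 in)² = 39.82 in^2
v = Q_pump / A_rod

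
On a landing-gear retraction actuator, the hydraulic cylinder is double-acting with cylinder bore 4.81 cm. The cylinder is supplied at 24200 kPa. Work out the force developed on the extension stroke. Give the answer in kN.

F ≈ 44.0 kN

Cap-side area A_cap = π/4 × (4.81 cm)² = 18.17 cm^2
F = P × A_cap = 24200 kPa × A_cap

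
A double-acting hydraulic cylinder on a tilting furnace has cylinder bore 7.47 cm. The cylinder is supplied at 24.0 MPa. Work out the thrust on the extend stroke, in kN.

Cap-side area A_cap = π/4 × (7.47 cm)² = 43.83 cm^2
F = P × A_cap = 24.0 MPa × A_cap

F ≈ 105 kN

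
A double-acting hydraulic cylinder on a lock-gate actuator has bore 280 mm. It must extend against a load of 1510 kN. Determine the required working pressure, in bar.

Cap-side area A_cap = π/4 × (280 mm)² = 61580 mm^2
P = F / A = 1510 kN / A

P ≈ 245 bar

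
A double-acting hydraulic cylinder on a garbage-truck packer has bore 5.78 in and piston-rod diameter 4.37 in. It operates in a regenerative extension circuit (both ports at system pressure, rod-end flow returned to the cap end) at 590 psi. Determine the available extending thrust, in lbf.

With equal pressure on both faces, forces on the annular region cancel; the net push is pressure × rod cross-section.
Rod cross-section A_rod = π/4 × (4.37 in)² = 15.00 in^2
F = P × A_rod

F ≈ 8850 lbf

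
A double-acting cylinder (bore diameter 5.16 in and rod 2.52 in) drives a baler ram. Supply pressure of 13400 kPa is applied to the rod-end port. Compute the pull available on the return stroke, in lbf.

Rod-side annular area A_ann = π/4 × (5.16² − 2.52²) = 15.92 in^2
On retraction the pressure acts on the annular area (bore minus rod).
F = P × A_ann

F ≈ 30900 lbf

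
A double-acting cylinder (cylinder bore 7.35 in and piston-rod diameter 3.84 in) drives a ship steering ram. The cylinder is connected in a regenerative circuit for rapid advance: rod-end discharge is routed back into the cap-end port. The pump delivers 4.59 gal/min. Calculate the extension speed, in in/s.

In regeneration the rod-end outflow joins the pump flow into the cap end, so the net volume the pump must supply per unit advance equals the rod cross-section area.
Rod cross-section A_rod = π/4 × (3.84 in)² = 11.58 in^2
v = Q_pump / A_rod

v ≈ 1.53 in/s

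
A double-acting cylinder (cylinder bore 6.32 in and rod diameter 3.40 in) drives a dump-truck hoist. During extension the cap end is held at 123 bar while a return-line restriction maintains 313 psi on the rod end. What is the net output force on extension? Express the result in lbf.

Cap-side area A_cap = π/4 × (6.32 in)² = 31.37 in^2
Rod-side annular area A_ann = π/4 × (6.32² − 3.40²) = 22.29 in^2
Net thrust = P_cap·A_cap − P_rod·A_ann = 55960 lbf − 6977 lbf

F ≈ 49000 lbf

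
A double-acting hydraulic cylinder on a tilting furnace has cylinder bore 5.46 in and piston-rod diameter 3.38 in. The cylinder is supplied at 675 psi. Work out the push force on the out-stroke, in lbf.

F ≈ 15800 lbf

Cap-side area A_cap = π/4 × (5.46 in)² = 23.41 in^2
F = P × A_cap = 675 psi × A_cap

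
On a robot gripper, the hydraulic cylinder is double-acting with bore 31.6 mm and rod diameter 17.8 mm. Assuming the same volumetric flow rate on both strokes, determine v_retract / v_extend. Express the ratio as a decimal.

Cap-side area A_cap = π/4 × (31.6 mm)² = 784.3 mm^2
Rod-side annular area A_ann = π/4 × (31.6² − 17.8²) = 535.4 mm^2
For equal Q, v ∝ 1/A, so v_ret/v_ext = A_cap/A_ann.

v_ret/v_ext ≈ 1.46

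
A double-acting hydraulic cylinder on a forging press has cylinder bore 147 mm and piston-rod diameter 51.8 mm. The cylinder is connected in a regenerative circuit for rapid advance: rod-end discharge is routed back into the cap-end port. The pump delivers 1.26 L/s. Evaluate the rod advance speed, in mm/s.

In regeneration the rod-end outflow joins the pump flow into the cap end, so the net volume the pump must supply per unit advance equals the rod cross-section area.
Rod cross-section A_rod = π/4 × (51.8 mm)² = 2107 mm^2
v = Q_pump / A_rod

v ≈ 598 mm/s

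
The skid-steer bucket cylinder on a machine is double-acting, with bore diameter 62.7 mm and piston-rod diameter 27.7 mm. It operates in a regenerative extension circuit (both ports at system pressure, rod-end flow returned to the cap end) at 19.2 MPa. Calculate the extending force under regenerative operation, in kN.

With equal pressure on both faces, forces on the annular region cancel; the net push is pressure × rod cross-section.
Rod cross-section A_rod = π/4 × (27.7 mm)² = 602.6 mm^2
F = P × A_rod

F ≈ 11.6 kN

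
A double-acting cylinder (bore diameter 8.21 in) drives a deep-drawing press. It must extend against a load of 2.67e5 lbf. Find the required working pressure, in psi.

P ≈ 5040 psi

Cap-side area A_cap = π/4 × (8.21 in)² = 52.94 in^2
P = F / A = 2.67e5 lbf / A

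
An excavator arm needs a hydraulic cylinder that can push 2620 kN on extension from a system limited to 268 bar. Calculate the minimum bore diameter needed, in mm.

D ≈ 353 mm

Extension force acts on the full piston face: F = P × (π/4)D².
D = √(4F / (πP)) = √(4 × 2620 kN / (π × 268 bar))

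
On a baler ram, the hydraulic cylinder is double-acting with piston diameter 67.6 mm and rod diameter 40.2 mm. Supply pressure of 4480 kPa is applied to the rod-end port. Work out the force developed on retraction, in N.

F ≈ 10400 N

Rod-side annular area A_ann = π/4 × (67.6² − 40.2²) = 2320 mm^2
On retraction the pressure acts on the annular area (bore minus rod).
F = P × A_ann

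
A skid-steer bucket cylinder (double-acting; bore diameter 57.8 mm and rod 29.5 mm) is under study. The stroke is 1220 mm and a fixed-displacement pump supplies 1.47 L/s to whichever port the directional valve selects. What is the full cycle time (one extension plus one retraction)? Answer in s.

t ≈ 3.79 s

Cap-side area A_cap = π/4 × (57.8 mm)² = 2624 mm^2
Rod-side annular area A_ann = π/4 × (57.8² − 29.5²) = 1940 mm^2
t_ext = A_cap·L/Q = 2.178 s
t_ret = A_ann·L/Q = 1.610 s
t_cycle = t_ext + t_ret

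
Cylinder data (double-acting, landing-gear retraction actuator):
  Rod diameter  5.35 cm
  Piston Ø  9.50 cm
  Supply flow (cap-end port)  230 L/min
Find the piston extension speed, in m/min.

Cap-side area A_cap = π/4 × (9.50 cm)² = 70.88 cm^2
v = Q / A

v ≈ 32.4 m/min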